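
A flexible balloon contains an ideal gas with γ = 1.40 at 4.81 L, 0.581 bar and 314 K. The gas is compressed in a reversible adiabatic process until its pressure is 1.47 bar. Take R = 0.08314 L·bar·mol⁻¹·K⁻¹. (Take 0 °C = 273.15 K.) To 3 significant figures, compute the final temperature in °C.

T₂ ≈ 136 °C

Adiabatic (γ = 1.40), T V^(γ−1) and P V^γ constant: T₂ = T₁·(P₂/P₁)^((γ−1)/γ) = 409.4 K; V₂ = V₁·(P₁/P₂)^(1/γ) = 2.478 L.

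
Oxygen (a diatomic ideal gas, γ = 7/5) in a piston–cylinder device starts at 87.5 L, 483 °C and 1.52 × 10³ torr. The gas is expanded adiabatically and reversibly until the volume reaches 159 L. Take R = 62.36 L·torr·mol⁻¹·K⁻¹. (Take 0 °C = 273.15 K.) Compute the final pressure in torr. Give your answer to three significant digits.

Convert: T₁ = 756.1 K.
Adiabatic (γ = 7/5), T V^(γ−1) and P V^γ constant: T₂ = T₁·(V₁/V₂)^(γ−1) = 595.5 K; P₂ = P₁·(V₁/V₂)^γ = 658.7 torr.

P₂ ≈ 659 torr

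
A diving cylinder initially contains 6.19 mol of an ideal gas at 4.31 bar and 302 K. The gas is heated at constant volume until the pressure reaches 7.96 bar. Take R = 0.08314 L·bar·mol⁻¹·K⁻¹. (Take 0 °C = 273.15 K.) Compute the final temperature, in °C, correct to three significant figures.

From PV = nRT: V₁ = nRT₁/P₁ = 36.06 L.
Isochoric, so P/T is constant: V₂ = V₁; T₂ = T₁·(P₂/P₁) = 557.8 K.

T₂ ≈ 285 °C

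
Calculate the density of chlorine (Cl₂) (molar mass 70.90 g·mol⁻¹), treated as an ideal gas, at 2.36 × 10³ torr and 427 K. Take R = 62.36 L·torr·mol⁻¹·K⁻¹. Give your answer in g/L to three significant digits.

ρ ≈ 6.28 g/L

ρ = PM/(RT) = (2.36e+03 × 70.90) / (62.36 × 427.0)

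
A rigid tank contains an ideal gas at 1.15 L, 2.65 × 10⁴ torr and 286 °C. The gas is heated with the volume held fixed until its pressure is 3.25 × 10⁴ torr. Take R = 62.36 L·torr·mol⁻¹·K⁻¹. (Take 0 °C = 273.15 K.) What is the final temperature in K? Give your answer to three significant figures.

Convert: T₁ = 559.1 K.
Isochoric, so P/T is constant: V₂ = V₁; T₂ = T₁·(P₂/P₁) = 685.8 K.

T₂ ≈ 686 K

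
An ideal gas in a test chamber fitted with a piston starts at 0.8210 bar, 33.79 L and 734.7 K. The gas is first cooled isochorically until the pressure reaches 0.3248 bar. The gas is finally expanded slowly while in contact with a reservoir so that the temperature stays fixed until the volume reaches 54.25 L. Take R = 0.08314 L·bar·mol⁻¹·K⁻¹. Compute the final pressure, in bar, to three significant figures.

Isochoric, so P/T is constant: V₂ = V₁; T₂ = T₁·(P₂/P₁) = 290.7 K.
T constant ⇒ Boyle's law P V = const: T₃ = T₂; P₃ = P₂·(V₂/V₃) = 0.2023 bar.

P₃ ≈ 0.202 bar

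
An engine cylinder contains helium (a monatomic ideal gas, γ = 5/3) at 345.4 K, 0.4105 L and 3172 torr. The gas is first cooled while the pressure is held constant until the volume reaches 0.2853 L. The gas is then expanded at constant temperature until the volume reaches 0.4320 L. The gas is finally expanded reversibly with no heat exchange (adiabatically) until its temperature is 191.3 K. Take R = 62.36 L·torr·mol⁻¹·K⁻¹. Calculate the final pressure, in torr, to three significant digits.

Isobaric, so V/T is constant: P₂ = P₁; T₂ = T₁·(V₂/V₁) = 240.1 K.
T constant ⇒ Boyle's law P V = const: T₃ = T₂; P₃ = P₂·(V₂/V₃) = 2095 torr.
Adiabatic (γ = 5/3), T V^(γ−1) and P V^γ constant: P₄ = P₃·(T₄/T₃)^(γ/(γ−1)) = 1188 torr; V₄ = V₃·(T₃/T₄)^(1/(γ−1)) = 0.6073 L.

P₄ ≈ 1.19e+03 torr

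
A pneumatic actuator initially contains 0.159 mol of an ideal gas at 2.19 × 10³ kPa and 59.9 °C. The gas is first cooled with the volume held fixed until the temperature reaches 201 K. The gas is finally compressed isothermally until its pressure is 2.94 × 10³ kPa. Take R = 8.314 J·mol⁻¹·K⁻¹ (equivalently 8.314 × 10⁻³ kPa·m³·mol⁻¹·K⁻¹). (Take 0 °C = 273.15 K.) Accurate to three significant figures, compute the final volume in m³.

V₃ ≈ 9.04e-05 m³

Convert: T₁ = 333.0 K.
From PV = nRT: V₁ = nRT₁/P₁ = 0.0002010 m³.
Isochoric, so P/T is constant: V₂ = V₁; P₂ = P₁·(T₂/T₁) = 1322 kPa.
T constant ⇒ Boyle's law P V = const: T₃ = T₂; V₃ = V₂·(P₂/P₃) = 9.038e-05 m³.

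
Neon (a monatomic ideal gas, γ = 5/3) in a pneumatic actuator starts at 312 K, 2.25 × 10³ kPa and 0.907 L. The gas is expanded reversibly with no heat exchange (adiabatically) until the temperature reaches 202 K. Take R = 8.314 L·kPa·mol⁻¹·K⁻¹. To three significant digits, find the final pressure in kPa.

P₂ ≈ 759 kPa

Adiabatic (γ = 5/3), T V^(γ−1) and P V^γ constant: P₂ = P₁·(T₂/T₁)^(γ/(γ−1)) = 758.9 kPa; V₂ = V₁·(T₁/T₂)^(1/(γ−1)) = 1.741 L.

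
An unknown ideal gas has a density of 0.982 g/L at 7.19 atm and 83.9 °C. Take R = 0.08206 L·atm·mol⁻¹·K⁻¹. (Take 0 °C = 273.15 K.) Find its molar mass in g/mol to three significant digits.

M ≈ 4.00 g/mol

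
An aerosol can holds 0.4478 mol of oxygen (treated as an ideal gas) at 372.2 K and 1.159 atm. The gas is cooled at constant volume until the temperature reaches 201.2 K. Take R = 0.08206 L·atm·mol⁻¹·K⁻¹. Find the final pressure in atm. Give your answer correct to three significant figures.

From PV = nRT: V₁ = nRT₁/P₁ = 11.80 L.
Isochoric, so P/T is constant: V₂ = V₁; P₂ = P₁·(T₂/T₁) = 0.6265 atm.

P₂ ≈ 0.627 atm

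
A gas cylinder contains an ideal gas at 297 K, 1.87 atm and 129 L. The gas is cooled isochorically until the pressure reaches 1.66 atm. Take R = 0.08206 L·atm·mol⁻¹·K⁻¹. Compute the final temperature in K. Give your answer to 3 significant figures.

V constant ⇒ P ∝ T: V₂ = V₁; T₂ = T₁·(P₂/P₁) = 263.6 K.

T₂ ≈ 264 K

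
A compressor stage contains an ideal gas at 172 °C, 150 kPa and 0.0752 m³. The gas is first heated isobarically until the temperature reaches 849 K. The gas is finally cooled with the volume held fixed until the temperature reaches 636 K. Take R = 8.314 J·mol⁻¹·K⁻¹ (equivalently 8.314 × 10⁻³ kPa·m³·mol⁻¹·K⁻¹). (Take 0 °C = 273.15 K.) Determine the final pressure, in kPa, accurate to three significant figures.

P₃ ≈ 112 kPa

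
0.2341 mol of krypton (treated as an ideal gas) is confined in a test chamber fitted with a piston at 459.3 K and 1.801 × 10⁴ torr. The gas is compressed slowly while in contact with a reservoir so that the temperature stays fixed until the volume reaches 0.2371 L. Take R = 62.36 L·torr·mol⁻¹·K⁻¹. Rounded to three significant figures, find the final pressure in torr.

P₂ ≈ 2.83e+04 torr

From PV = nRT: V₁ = nRT₁/P₁ = 0.3723 L.
Isothermal, so P V is constant: T₂ = T₁; P₂ = P₁·(V₁/V₂) = 2.828e+04 torr.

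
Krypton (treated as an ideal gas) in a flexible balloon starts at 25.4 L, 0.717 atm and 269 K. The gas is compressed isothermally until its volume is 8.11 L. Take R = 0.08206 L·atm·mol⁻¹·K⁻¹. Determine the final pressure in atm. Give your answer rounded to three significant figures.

T constant ⇒ Boyle's law P V = const: T₂ = T₁; P₂ = P₁·(V₁/V₂) = 2.246 atm.

P₂ ≈ 2.25 atm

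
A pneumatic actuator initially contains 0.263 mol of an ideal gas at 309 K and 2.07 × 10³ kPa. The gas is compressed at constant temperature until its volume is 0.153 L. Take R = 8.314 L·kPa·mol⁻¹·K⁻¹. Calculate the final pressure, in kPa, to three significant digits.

From PV = nRT: V₁ = nRT₁/P₁ = 0.3264 L.
Isothermal, so P V is constant: T₂ = T₁; P₂ = P₁·(V₁/V₂) = 4416 kPa.

P₂ ≈ 4.42e+03 kPa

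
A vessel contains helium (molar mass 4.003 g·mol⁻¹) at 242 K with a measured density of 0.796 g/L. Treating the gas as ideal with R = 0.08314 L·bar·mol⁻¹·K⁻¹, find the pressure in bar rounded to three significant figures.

ρ = PM/(RT) ⇒ P = ρRT/M = (0.796 × 0.08314 × 242.0) / 4.003

P ≈ 4.00 bar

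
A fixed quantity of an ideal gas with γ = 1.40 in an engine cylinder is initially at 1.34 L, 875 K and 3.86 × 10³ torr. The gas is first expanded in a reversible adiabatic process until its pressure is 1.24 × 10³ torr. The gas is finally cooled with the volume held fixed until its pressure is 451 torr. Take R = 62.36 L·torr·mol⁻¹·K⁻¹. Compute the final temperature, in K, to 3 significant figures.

Adiabatic (γ = 1.40), T V^(γ−1) and P V^γ constant: T₂ = T₁·(P₂/P₁)^((γ−1)/γ) = 632.6 K; V₂ = V₁·(P₁/P₂)^(1/γ) = 3.016 L.
Isochoric, so P/T is constant: V₃ = V₂; T₃ = T₂·(P₃/P₂) = 230.1 K.

T₃ ≈ 230 K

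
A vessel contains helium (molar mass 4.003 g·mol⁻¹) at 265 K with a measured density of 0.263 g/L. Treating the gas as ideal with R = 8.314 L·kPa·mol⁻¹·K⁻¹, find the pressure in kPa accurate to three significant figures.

ρ = PM/(RT) ⇒ P = ρRT/M = (0.263 × 8.314 × 265.0) / 4.003

P ≈ 145 kPa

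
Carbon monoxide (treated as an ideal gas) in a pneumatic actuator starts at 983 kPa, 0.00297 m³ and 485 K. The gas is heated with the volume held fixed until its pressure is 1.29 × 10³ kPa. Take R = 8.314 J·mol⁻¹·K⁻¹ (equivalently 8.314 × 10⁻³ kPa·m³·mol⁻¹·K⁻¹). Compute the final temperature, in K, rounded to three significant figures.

V constant ⇒ P ∝ T: V₂ = V₁; T₂ = T₁·(P₂/P₁) = 636.5 K.

T₂ ≈ 636 K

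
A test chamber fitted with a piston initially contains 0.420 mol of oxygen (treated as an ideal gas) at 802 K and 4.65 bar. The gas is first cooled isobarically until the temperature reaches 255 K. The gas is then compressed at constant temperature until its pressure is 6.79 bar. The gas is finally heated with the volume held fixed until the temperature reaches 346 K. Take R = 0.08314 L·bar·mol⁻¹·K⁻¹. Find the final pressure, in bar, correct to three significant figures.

P₄ ≈ 9.21 bar

From PV = nRT: V₁ = nRT₁/P₁ = 6.023 L.
P constant ⇒ V ∝ T: P₂ = P₁; V₂ = V₁·(T₂/T₁) = 1.915 L.
Isothermal, so P V is constant: T₃ = T₂; V₃ = V₂·(P₂/P₃) = 1.311 L.
Isochoric, so P/T is constant: V₄ = V₃; P₄ = P₃·(T₄/T₃) = 9.213 bar.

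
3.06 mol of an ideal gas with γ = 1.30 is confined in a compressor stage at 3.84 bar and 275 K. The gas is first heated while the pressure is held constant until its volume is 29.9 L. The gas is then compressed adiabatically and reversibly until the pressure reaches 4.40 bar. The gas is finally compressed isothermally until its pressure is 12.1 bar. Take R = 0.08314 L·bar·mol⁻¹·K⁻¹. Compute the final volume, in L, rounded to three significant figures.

V₄ ≈ 9.79 L

From PV = nRT: V₁ = nRT₁/P₁ = 18.22 L.
P constant ⇒ V ∝ T: P₂ = P₁; T₂ = T₁·(V₂/V₁) = 451.3 K.
Adiabatic (γ = 1.30), T V^(γ−1) and P V^γ constant: T₃ = T₂·(P₃/P₂)^((γ−1)/γ) = 465.7 K; V₃ = V₂·(P₂/P₃)^(1/γ) = 26.93 L.
Isothermal, so P V is constant: T₄ = T₃; V₄ = V₃·(P₃/P₄) = 9.792 L.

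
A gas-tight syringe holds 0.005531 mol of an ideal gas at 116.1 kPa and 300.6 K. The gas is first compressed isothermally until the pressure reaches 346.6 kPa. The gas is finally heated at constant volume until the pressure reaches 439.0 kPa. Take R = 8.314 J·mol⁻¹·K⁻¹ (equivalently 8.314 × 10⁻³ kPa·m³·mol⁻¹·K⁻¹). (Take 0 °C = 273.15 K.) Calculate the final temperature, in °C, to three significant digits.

T₃ ≈ 108 °C

From PV = nRT: V₁ = nRT₁/P₁ = 0.0001191 m³.
Isothermal, so P V is constant: T₂ = T₁; V₂ = V₁·(P₁/P₂) = 3.988e-05 m³.
Isochoric, so P/T is constant: V₃ = V₂; T₃ = T₂·(P₃/P₂) = 380.7 K.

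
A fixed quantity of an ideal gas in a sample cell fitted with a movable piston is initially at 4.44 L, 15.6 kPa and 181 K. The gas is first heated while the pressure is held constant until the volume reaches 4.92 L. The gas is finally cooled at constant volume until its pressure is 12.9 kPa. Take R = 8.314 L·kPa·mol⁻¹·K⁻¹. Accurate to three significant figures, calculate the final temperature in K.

T₃ ≈ 166 K

P constant ⇒ V ∝ T: P₂ = P₁; T₂ = T₁·(V₂/V₁) = 200.6 K.
Isochoric, so P/T is constant: V₃ = V₂; T₃ = T₂·(P₃/P₂) = 165.9 K.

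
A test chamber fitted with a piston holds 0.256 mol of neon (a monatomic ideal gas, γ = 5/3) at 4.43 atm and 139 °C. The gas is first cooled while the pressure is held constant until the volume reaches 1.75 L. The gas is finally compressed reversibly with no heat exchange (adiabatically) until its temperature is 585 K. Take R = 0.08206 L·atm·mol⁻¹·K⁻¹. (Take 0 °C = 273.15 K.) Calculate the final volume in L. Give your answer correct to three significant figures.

V₃ ≈ 0.877 L

Convert: T₁ = 412.1 K.
From PV = nRT: V₁ = nRT₁/P₁ = 1.954 L.
Isobaric, so V/T is constant: P₂ = P₁; T₂ = T₁·(V₂/V₁) = 369.0 K.
Reversible adiabatic, γ = 5/3: P₃ = P₂·(T₃/T₂)^(γ/(γ−1)) = 14.02 atm; V₃ = V₂·(T₂/T₃)^(1/(γ−1)) = 0.8768 L.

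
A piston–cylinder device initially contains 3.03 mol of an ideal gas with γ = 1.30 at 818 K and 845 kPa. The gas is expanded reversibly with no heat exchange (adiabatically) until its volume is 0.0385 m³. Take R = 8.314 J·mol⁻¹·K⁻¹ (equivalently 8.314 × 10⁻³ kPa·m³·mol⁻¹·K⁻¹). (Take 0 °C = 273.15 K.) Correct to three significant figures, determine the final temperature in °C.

T₂ ≈ 440 °C

From PV = nRT: V₁ = nRT₁/P₁ = 0.02439 m³.
Reversible adiabatic, γ = 1.30: T₂ = T₁·(V₁/V₂)^(γ−1) = 713.3 K; P₂ = P₁·(V₁/V₂)^γ = 466.7 kPa.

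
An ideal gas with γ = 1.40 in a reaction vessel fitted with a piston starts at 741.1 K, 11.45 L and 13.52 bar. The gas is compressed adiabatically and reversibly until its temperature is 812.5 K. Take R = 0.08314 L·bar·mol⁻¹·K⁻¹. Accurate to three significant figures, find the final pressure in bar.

P₂ ≈ 18.7 bar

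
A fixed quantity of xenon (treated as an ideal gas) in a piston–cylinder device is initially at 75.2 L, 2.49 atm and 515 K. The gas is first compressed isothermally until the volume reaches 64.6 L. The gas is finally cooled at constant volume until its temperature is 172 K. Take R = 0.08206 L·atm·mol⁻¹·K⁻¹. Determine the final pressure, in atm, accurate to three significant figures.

P₃ ≈ 0.968 atm

T constant ⇒ Boyle's law P V = const: T₂ = T₁; P₂ = P₁·(V₁/V₂) = 2.899 atm.
V constant ⇒ P ∝ T: V₃ = V₂; P₃ = P₂·(T₃/T₂) = 0.9681 atm.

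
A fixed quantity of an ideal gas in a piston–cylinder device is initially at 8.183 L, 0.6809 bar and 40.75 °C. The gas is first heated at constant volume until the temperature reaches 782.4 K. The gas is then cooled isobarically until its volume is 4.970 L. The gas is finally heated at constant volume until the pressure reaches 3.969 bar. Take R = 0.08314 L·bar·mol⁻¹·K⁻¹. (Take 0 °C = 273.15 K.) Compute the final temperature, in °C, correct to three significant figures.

Convert: T₁ = 313.9 K.
Isochoric, so P/T is constant: V₂ = V₁; P₂ = P₁·(T₂/T₁) = 1.697 bar.
Isobaric, so V/T is constant: P₃ = P₂; T₃ = T₂·(V₃/V₂) = 475.2 K.
Isochoric, so P/T is constant: V₄ = V₃; T₄ = T₃·(P₄/P₃) = 1111 K.

T₄ ≈ 838 °C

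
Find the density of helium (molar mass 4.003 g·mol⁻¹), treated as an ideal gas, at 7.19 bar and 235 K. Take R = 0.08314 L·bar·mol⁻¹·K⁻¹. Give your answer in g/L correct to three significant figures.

ρ = PM/(RT) = (7.19 × 4.003) / (0.08314 × 235.0)

ρ ≈ 1.47 g/L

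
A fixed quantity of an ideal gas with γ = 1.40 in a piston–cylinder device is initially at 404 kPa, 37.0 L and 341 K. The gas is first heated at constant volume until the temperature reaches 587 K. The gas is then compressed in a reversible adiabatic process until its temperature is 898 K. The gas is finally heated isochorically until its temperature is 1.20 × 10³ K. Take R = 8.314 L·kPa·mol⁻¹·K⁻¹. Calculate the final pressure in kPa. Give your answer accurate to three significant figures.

Isochoric, so P/T is constant: V₂ = V₁; P₂ = P₁·(T₂/T₁) = 695.4 kPa.
Reversible adiabatic, γ = 1.40: P₃ = P₂·(T₃/T₂)^(γ/(γ−1)) = 3080 kPa; V₃ = V₂·(T₂/T₃)^(1/(γ−1)) = 12.78 L.
V constant ⇒ P ∝ T: V₄ = V₃; P₄ = P₃·(T₄/T₃) = 4115 kPa.

P₄ ≈ 4.12e+03 kPa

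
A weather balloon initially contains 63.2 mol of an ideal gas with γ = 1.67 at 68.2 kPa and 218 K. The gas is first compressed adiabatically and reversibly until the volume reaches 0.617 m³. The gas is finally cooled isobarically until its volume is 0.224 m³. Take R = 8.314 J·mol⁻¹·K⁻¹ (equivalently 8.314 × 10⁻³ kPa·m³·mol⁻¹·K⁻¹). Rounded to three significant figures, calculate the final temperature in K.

From PV = nRT: V₁ = nRT₁/P₁ = 1.680 m³.
Reversible adiabatic, γ = 1.67: T₂ = T₁·(V₁/V₂)^(γ−1) = 426.4 K; P₂ = P₁·(V₁/V₂)^γ = 363.2 kPa.
Isobaric, so V/T is constant: P₃ = P₂; T₃ = T₂·(V₃/V₂) = 154.8 K.

T₃ ≈ 155 K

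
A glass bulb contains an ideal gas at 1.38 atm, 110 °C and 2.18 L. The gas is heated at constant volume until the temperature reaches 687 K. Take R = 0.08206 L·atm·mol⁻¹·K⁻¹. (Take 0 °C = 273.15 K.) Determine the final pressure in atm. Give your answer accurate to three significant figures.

P₂ ≈ 2.47 atm

Convert: T₁ = 383.1 K.
Isochoric, so P/T is constant: V₂ = V₁; P₂ = P₁·(T₂/T₁) = 2.474 atm.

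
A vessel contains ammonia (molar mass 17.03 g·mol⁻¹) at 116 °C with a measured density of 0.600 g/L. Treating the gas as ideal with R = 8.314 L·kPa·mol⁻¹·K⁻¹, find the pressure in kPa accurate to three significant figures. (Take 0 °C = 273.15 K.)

P ≈ 114 kPa

ρ = PM/(RT) ⇒ P = ρRT/M = (0.600 × 8.314 × 389.1) / 17.03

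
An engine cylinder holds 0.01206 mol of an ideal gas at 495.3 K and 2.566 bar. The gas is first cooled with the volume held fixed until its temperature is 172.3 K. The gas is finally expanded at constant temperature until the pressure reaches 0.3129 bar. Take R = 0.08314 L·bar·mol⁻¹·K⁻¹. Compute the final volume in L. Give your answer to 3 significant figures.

From PV = nRT: V₁ = nRT₁/P₁ = 0.1935 L.
Isochoric, so P/T is constant: V₂ = V₁; P₂ = P₁·(T₂/T₁) = 0.8926 bar.
Isothermal, so P V is constant: T₃ = T₂; V₃ = V₂·(P₂/P₃) = 0.5521 L.

V₃ ≈ 0.552 L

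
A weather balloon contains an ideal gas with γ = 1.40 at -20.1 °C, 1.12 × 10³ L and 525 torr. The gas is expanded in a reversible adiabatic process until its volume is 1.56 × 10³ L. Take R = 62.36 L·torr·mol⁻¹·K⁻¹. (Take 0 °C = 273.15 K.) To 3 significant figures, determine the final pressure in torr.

Convert: T₁ = 253.0 K.
Adiabatic (γ = 1.40), T V^(γ−1) and P V^γ constant: T₂ = T₁·(V₁/V₂)^(γ−1) = 221.6 K; P₂ = P₁·(V₁/V₂)^γ = 330.1 torr.

P₂ ≈ 330 torr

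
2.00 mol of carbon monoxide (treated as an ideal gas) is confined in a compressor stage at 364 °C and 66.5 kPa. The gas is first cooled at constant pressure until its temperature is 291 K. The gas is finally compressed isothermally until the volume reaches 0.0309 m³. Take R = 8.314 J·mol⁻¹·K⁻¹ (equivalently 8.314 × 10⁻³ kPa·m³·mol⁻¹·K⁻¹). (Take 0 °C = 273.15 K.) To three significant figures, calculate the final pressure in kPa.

P₃ ≈ 157 kPa

Convert: T₁ = 637.1 K.
From PV = nRT: V₁ = nRT₁/P₁ = 0.1593 m³.
Isobaric, so V/T is constant: P₂ = P₁; V₂ = V₁·(T₂/T₁) = 0.07276 m³.
T constant ⇒ Boyle's law P V = const: T₃ = T₂; P₃ = P₂·(V₂/V₃) = 156.6 kPa.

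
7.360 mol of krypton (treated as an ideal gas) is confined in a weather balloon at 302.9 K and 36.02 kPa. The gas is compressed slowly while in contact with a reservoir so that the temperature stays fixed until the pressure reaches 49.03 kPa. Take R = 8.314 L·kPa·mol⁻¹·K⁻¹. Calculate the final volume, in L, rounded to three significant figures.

From PV = nRT: V₁ = nRT₁/P₁ = 514.6 L.
T constant ⇒ Boyle's law P V = const: T₂ = T₁; V₂ = V₁·(P₁/P₂) = 378.0 L.

V₂ ≈ 378 L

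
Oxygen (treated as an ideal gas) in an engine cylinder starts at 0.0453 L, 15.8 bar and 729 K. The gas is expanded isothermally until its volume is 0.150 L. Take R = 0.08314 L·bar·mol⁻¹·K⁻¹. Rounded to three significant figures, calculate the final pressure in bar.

P₂ ≈ 4.77 bar

Isothermal, so P V is constant: T₂ = T₁; P₂ = P₁·(V₁/V₂) = 4.772 bar.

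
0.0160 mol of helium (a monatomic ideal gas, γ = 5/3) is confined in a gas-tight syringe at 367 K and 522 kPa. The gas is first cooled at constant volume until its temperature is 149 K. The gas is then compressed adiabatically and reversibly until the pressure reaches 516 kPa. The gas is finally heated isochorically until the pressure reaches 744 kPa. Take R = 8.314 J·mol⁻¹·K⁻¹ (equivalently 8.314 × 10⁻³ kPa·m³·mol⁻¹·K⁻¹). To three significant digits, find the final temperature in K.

From PV = nRT: V₁ = nRT₁/P₁ = 9.352e-05 m³.
V constant ⇒ P ∝ T: V₂ = V₁; P₂ = P₁·(T₂/T₁) = 211.9 kPa.
Reversible adiabatic, γ = 5/3: T₃ = T₂·(P₃/P₂)^((γ−1)/γ) = 212.7 K; V₃ = V₂·(P₂/P₃)^(1/γ) = 5.483e-05 m³.
V constant ⇒ P ∝ T: V₄ = V₃; T₄ = T₃·(P₄/P₃) = 306.7 K.

T₄ ≈ 307 K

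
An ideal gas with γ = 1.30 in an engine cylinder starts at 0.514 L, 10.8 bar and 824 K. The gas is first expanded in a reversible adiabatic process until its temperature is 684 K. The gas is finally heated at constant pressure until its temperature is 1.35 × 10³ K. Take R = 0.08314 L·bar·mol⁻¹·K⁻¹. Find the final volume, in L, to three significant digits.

V₃ ≈ 1.89 L

Adiabatic (γ = 1.30), T V^(γ−1) and P V^γ constant: P₂ = P₁·(T₂/T₁)^(γ/(γ−1)) = 4.819 bar; V₂ = V₁·(T₁/T₂)^(1/(γ−1)) = 0.9562 L.
Isobaric, so V/T is constant: P₃ = P₂; V₃ = V₂·(T₃/T₂) = 1.887 L.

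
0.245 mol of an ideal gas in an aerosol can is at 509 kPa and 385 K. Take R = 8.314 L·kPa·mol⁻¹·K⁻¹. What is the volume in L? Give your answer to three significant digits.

V ≈ 1.54 L

PV = nRT ⇒ V = nRT/P = (0.245 × 8.314 × 385) / 509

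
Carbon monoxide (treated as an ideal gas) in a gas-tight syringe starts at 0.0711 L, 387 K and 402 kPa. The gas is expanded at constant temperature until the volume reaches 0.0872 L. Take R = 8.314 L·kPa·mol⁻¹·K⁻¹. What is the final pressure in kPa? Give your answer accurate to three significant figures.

P₂ ≈ 328 kPa

Isothermal, so P V is constant: T₂ = T₁; P₂ = P₁·(V₁/V₂) = 327.8 kPa.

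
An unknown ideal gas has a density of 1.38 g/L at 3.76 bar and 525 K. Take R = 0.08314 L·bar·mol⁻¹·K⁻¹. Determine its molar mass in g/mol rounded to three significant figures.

M ≈ 16.0 g/mol

ρ = PM/(RT) ⇒ M = ρRT/P = (1.38 × 0.08314 × 525.0) / 3.76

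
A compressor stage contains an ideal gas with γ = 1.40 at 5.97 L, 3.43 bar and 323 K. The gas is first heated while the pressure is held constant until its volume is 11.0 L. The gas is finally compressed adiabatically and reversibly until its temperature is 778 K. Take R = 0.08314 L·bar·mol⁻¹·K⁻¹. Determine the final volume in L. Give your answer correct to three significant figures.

V₃ ≈ 5.63 L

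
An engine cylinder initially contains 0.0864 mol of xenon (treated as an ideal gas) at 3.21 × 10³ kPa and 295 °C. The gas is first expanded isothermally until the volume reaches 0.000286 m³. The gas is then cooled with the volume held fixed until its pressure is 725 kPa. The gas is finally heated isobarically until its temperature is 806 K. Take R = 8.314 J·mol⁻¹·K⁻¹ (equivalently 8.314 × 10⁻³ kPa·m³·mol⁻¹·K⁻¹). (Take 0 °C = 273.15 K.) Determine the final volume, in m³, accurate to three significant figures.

V₄ ≈ 0.000799 m³

Convert: T₁ = 568.1 K.
From PV = nRT: V₁ = nRT₁/P₁ = 0.0001271 m³.
Isothermal, so P V is constant: T₂ = T₁; P₂ = P₁·(V₁/V₂) = 1427 kPa.
Isochoric, so P/T is constant: V₃ = V₂; T₃ = T₂·(P₃/P₂) = 288.7 K.
P constant ⇒ V ∝ T: P₄ = P₃; V₄ = V₃·(T₄/T₃) = 0.0007986 m³.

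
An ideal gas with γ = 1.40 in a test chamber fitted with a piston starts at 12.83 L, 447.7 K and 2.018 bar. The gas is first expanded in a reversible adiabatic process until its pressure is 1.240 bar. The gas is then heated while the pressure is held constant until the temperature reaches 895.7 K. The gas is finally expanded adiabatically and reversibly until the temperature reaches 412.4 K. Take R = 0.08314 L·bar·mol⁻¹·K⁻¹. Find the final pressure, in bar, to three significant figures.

Reversible adiabatic, γ = 1.40: T₂ = T₁·(P₂/P₁)^((γ−1)/γ) = 389.5 K; V₂ = V₁·(P₁/P₂)^(1/γ) = 18.17 L.
P constant ⇒ V ∝ T: P₃ = P₂; V₃ = V₂·(T₃/T₂) = 41.77 L.
Reversible adiabatic, γ = 1.40: P₄ = P₃·(T₄/T₃)^(γ/(γ−1)) = 0.08212 bar; V₄ = V₃·(T₃/T₄)^(1/(γ−1)) = 290.4 L.

P₄ ≈ 0.0821 bar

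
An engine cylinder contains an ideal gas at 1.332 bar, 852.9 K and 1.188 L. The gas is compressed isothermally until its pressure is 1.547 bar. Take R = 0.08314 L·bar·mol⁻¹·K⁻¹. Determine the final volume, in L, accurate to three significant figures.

V₂ ≈ 1.02 L

T constant ⇒ Boyle's law P V = const: T₂ = T₁; V₂ = V₁·(P₁/P₂) = 1.023 L.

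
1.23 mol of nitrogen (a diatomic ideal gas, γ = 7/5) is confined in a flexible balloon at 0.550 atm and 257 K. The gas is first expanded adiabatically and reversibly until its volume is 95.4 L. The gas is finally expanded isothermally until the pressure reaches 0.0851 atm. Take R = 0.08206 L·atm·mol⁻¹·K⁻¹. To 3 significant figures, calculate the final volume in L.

From PV = nRT: V₁ = nRT₁/P₁ = 47.16 L.
Adiabatic (γ = 7/5), T V^(γ−1) and P V^γ constant: T₂ = T₁·(V₁/V₂)^(γ−1) = 193.9 K; P₂ = P₁·(V₁/V₂)^γ = 0.2051 atm.
Isothermal, so P V is constant: T₃ = T₂; V₃ = V₂·(P₂/P₃) = 230.0 L.

V₃ ≈ 230 L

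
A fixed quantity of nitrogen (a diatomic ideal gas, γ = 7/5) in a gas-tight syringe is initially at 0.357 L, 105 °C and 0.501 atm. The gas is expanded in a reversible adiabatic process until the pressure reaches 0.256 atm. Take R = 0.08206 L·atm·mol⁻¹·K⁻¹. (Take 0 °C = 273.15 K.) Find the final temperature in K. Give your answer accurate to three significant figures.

Convert: T₁ = 378.1 K.
Reversible adiabatic, γ = 7/5: T₂ = T₁·(P₂/P₁)^((γ−1)/γ) = 312.1 K; V₂ = V₁·(P₁/P₂)^(1/γ) = 0.5767 L.

T₂ ≈ 312 K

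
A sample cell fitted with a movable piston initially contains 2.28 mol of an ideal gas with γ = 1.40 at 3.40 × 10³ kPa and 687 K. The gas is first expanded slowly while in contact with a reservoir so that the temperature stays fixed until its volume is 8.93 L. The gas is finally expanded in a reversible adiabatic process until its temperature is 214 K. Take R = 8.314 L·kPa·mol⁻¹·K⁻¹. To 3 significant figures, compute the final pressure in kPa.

P₃ ≈ 24.6 kPa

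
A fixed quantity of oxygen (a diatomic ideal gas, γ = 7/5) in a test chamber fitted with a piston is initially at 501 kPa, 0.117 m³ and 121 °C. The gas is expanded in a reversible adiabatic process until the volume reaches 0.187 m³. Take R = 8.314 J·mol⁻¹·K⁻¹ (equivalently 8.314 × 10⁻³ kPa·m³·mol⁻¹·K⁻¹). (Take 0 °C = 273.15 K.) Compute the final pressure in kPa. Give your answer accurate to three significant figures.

Convert: T₁ = 394.1 K.
Reversible adiabatic, γ = 7/5: T₂ = T₁·(V₁/V₂)^(γ−1) = 326.7 K; P₂ = P₁·(V₁/V₂)^γ = 259.8 kPa.

P₂ ≈ 260 kPa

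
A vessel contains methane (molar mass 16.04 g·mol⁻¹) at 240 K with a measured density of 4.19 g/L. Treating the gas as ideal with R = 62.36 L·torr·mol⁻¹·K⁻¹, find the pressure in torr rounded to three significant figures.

P ≈ 3.91e+03 torr

ρ = PM/(RT) ⇒ P = ρRT/M = (4.19 × 62.36 × 240.0) / 16.04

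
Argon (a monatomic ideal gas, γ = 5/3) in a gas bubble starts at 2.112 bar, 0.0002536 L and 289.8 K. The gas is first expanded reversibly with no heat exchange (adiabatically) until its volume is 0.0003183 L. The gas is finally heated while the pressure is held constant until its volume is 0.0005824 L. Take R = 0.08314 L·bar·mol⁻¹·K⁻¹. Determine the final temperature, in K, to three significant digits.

Reversible adiabatic, γ = 5/3: T₂ = T₁·(V₁/V₂)^(γ−1) = 249.1 K; P₂ = P₁·(V₁/V₂)^γ = 1.446 bar.
P constant ⇒ V ∝ T: P₃ = P₂; T₃ = T₂·(V₃/V₂) = 455.7 K.

T₃ ≈ 456 K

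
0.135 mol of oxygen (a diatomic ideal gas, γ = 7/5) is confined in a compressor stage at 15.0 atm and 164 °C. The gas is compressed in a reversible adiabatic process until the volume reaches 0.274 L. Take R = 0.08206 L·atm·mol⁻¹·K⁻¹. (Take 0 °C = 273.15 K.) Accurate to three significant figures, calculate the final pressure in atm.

Convert: T₁ = 437.1 K.
From PV = nRT: V₁ = nRT₁/P₁ = 0.3229 L.
Adiabatic (γ = 7/5), T V^(γ−1) and P V^γ constant: T₂ = T₁·(V₁/V₂)^(γ−1) = 466.8 K; P₂ = P₁·(V₁/V₂)^γ = 18.87 atm.

P₂ ≈ 18.9 atm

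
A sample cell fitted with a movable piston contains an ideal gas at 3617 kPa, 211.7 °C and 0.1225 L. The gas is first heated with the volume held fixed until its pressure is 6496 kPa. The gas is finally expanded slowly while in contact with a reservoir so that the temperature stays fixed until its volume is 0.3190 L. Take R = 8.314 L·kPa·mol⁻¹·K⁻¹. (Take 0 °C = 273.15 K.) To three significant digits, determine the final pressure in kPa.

Convert: T₁ = 484.8 K.
V constant ⇒ P ∝ T: V₂ = V₁; T₂ = T₁·(P₂/P₁) = 870.8 K.
Isothermal, so P V is constant: T₃ = T₂; P₃ = P₂·(V₂/V₃) = 2495 kPa.

P₃ ≈ 2.49e+03 kPa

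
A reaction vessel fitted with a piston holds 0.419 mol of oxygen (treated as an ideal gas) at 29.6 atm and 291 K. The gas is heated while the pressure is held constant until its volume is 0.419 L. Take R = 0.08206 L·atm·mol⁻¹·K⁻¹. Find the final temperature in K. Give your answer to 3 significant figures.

T₂ ≈ 361 K

From PV = nRT: V₁ = nRT₁/P₁ = 0.3380 L.
P constant ⇒ V ∝ T: P₂ = P₁; T₂ = T₁·(V₂/V₁) = 360.7 K.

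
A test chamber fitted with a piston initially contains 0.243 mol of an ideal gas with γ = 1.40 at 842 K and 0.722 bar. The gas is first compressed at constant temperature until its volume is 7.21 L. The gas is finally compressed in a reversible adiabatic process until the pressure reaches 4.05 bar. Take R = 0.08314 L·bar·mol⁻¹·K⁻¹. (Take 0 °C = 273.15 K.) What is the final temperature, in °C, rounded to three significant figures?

T₃ ≈ 709 °C

From PV = nRT: V₁ = nRT₁/P₁ = 23.56 L.
Isothermal, so P V is constant: T₂ = T₁; P₂ = P₁·(V₁/V₂) = 2.359 bar.
Reversible adiabatic, γ = 1.40: T₃ = T₂·(P₃/P₂)^((γ−1)/γ) = 982.6 K; V₃ = V₂·(P₂/P₃)^(1/γ) = 4.901 L.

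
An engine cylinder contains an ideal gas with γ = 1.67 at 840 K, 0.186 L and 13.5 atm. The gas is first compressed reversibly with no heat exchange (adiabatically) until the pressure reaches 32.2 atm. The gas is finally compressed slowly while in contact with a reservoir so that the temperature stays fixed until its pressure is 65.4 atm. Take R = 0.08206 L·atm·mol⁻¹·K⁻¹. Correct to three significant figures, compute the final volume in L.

Reversible adiabatic, γ = 1.67: T₂ = T₁·(P₂/P₁)^((γ−1)/γ) = 1191 K; V₂ = V₁·(P₁/P₂)^(1/γ) = 0.1105 L.
T constant ⇒ Boyle's law P V = const: T₃ = T₂; V₃ = V₂·(P₂/P₃) = 0.05442 L.

V₃ ≈ 0.0544 L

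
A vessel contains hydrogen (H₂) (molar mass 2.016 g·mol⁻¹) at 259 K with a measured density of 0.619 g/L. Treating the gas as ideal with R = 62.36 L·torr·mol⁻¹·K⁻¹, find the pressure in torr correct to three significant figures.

ρ = PM/(RT) ⇒ P = ρRT/M = (0.619 × 62.36 × 259.0) / 2.016

P ≈ 4.96e+03 torr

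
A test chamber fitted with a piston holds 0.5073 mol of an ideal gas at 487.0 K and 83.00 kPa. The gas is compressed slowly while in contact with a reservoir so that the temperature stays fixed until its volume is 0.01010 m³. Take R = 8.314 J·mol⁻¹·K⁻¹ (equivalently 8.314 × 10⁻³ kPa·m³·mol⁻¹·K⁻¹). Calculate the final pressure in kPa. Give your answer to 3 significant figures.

From PV = nRT: V₁ = nRT₁/P₁ = 0.02475 m³.
Isothermal, so P V is constant: T₂ = T₁; P₂ = P₁·(V₁/V₂) = 203.4 kPa.

P₂ ≈ 203 kPa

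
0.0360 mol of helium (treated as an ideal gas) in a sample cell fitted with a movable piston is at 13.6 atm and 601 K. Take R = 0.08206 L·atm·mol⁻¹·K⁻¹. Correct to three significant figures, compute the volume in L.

PV = nRT ⇒ V = nRT/P = (0.0360 × 0.08206 × 601) / 13.6

V ≈ 0.131 L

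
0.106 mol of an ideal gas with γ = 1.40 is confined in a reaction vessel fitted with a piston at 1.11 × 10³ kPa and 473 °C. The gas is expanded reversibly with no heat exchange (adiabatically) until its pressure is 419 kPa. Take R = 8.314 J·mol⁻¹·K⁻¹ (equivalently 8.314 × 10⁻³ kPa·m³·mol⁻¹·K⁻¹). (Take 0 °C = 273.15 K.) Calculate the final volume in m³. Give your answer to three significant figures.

V₂ ≈ 0.00119 m³

Convert: T₁ = 746.1 K.
From PV = nRT: V₁ = nRT₁/P₁ = 0.0005924 m³.
Adiabatic (γ = 1.40), T V^(γ−1) and P V^γ constant: T₂ = T₁·(P₂/P₁)^((γ−1)/γ) = 564.9 K; V₂ = V₁·(P₁/P₂)^(1/γ) = 0.001188 m³.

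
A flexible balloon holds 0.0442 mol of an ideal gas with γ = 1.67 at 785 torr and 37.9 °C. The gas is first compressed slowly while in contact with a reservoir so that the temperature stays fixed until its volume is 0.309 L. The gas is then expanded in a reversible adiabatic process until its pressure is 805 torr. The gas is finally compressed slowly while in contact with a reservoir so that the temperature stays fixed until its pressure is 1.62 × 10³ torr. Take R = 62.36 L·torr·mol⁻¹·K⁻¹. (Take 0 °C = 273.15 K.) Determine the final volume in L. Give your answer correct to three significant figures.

V₄ ≈ 0.322 L

Convert: T₁ = 311.0 K.
From PV = nRT: V₁ = nRT₁/P₁ = 1.092 L.
Isothermal, so P V is constant: T₂ = T₁; P₂ = P₁·(V₁/V₂) = 2775 torr.
Reversible adiabatic, γ = 1.67: T₃ = T₂·(P₃/P₂)^((γ−1)/γ) = 189.3 K; V₃ = V₂·(P₂/P₃)^(1/γ) = 0.6483 L.
Isothermal, so P V is constant: T₄ = T₃; V₄ = V₃·(P₃/P₄) = 0.3221 L.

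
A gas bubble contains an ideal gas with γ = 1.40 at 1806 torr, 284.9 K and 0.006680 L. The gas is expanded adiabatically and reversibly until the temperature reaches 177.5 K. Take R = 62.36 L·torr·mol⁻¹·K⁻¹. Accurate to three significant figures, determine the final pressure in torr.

P₂ ≈ 345 torr

Reversible adiabatic, γ = 1.40: P₂ = P₁·(T₂/T₁)^(γ/(γ−1)) = 344.7 torr; V₂ = V₁·(T₁/T₂)^(1/(γ−1)) = 0.02180 L.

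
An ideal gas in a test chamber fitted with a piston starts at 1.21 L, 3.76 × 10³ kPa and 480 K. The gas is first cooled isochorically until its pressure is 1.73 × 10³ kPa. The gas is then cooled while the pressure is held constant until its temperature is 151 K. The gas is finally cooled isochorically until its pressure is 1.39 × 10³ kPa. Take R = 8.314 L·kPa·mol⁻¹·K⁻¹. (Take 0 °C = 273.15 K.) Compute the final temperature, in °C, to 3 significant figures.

T₄ ≈ -152 °C

Isochoric, so P/T is constant: V₂ = V₁; T₂ = T₁·(P₂/P₁) = 220.9 K.
Isobaric, so V/T is constant: P₃ = P₂; V₃ = V₂·(T₃/T₂) = 0.8273 L.
Isochoric, so P/T is constant: V₄ = V₃; T₄ = T₃·(P₄/P₃) = 121.3 K.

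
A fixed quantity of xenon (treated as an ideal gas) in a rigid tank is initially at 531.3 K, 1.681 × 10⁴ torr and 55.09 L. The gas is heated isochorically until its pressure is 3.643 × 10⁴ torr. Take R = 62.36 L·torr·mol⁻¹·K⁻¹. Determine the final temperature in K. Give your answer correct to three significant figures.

V constant ⇒ P ∝ T: V₂ = V₁; T₂ = T₁·(P₂/P₁) = 1151 K.

T₂ ≈ 1.15e+03 K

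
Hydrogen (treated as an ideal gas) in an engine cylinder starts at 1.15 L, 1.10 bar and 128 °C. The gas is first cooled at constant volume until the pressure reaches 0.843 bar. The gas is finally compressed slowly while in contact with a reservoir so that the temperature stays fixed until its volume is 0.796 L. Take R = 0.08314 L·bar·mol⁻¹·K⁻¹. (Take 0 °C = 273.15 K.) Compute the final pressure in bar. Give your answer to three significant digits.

Convert: T₁ = 401.1 K.
V constant ⇒ P ∝ T: V₂ = V₁; T₂ = T₁·(P₂/P₁) = 307.4 K.
Isothermal, so P V is constant: T₃ = T₂; P₃ = P₂·(V₂/V₃) = 1.218 bar.

P₃ ≈ 1.22 bar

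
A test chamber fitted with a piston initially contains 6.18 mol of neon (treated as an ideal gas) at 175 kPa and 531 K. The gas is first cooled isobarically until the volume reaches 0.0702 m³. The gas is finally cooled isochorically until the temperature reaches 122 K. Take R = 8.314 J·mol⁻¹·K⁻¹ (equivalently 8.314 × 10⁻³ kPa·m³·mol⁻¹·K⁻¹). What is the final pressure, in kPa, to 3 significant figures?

From PV = nRT: V₁ = nRT₁/P₁ = 0.1559 m³.
P constant ⇒ V ∝ T: P₂ = P₁; T₂ = T₁·(V₂/V₁) = 239.1 K.
V constant ⇒ P ∝ T: V₃ = V₂; P₃ = P₂·(T₃/T₂) = 89.29 kPa.

P₃ ≈ 89.3 kPa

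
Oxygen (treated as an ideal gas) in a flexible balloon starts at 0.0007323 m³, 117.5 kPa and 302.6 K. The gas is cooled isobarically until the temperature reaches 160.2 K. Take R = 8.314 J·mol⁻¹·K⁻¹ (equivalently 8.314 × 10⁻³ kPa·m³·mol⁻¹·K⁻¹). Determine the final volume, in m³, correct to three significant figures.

P constant ⇒ V ∝ T: P₂ = P₁; V₂ = V₁·(T₂/T₁) = 0.0003877 m³.

V₂ ≈ 0.000388 m³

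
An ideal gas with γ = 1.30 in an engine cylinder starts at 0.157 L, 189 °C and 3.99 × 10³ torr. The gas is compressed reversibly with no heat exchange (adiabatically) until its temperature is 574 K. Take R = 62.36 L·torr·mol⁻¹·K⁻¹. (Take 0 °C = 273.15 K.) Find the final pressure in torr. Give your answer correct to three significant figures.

P₂ ≈ 1.02e+04 torr

Convert: T₁ = 462.1 K.
Reversible adiabatic, γ = 1.30: P₂ = P₁·(T₂/T₁)^(γ/(γ−1)) = 1.021e+04 torr; V₂ = V₁·(T₁/T₂)^(1/(γ−1)) = 0.07623 L.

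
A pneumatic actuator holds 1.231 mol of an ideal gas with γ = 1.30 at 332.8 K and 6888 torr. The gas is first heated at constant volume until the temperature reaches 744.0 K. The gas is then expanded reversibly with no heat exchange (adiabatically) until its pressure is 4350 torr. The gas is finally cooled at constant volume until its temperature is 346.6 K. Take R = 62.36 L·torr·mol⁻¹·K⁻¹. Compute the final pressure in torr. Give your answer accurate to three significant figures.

P₄ ≈ 2.71e+03 torr

From PV = nRT: V₁ = nRT₁/P₁ = 3.709 L.
Isochoric, so P/T is constant: V₂ = V₁; P₂ = P₁·(T₂/T₁) = 1.540e+04 torr.
Adiabatic (γ = 1.30), T V^(γ−1) and P V^γ constant: T₃ = T₂·(P₃/P₂)^((γ−1)/γ) = 555.8 K; V₃ = V₂·(P₂/P₃)^(1/γ) = 9.807 L.
Isochoric, so P/T is constant: V₄ = V₃; P₄ = P₃·(T₄/T₃) = 2713 torr.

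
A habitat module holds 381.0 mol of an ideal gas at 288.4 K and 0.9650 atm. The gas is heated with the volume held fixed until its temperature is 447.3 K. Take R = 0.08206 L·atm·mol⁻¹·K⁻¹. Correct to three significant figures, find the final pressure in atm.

P₂ ≈ 1.50 atm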